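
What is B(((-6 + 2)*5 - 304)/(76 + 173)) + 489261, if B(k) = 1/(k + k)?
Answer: 105680293/216 ≈ 4.8926e+5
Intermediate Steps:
B(k) = 1/(2*k)
B(((-6 + 2)*5 - 304)/(76 + 173)) + 489261 = 1/(2*((((-6 + 2)*5 - 304)/(76 + 173)))) + 489261 = 1/(2*(((-4*5 - 304)/249))) + 489261 = 1/(2*(((-20 - 304)*(1/249)))) + 489261 = 1/(2*((-324*1/249))) + 489261 = 1/(2*(-108/83)) + 489261 = (1/2)*(-83/108) + 489261 = -83/216 + 489261 = 105680293/216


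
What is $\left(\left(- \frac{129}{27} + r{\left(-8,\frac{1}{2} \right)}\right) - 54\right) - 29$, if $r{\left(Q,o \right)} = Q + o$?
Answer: $- \frac{1715}{18} \approx -95.278$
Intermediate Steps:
$\left(\left(- \frac{129}{27} + r{\left(-8,\frac{1}{2} \right)}\right) - 54\right) - 29 = \left(\left(- \frac{129}{27} - \left(8 - \frac{1}{2}\right)\right) - 54\right) - 29 = \left(\left(\left(-129\right) \frac{1}{27} + \left(-8 + \frac{1}{2}\right)\right) - 54\right) - 29 = \left(\left(- \frac{43}{9} - \frac{15}{2}\right) - 54\right) - 29 = \left(- \frac{221}{18} - 54\right) - 29 = - \frac{1193}{18} - 29 = - \frac{1715}{18}$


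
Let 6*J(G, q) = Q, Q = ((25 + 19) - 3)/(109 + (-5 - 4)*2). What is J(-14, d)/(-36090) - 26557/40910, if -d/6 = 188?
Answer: -52331108029/80613727740 ≈ -0.64916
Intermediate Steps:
d = -1128 (d = -6*188 = -1128)
Q = 41/91 (Q = (44 - 3)/(109 - 9*2) = 41/(109 - 18) = 41/91 ≈ 0.45055)
J(G, q) = 41/546 (J(G, q) = (⅙)*(41/91) = 41/546)
J(-14, d)/(-36090) - 26557/40910 = (41/546)/(-36090) - 26557/40910 = (41/546)*(-1/36090) - 26557*1/40910 = -41/19705140 - 26557/40910 = -52331108029/80613727740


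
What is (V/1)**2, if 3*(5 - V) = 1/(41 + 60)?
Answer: 2292196/91809 ≈ 24.967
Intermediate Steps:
V = 1514/303 (V = 5 - 1/(3*(41 + 60)) = 5 - 1/3/101 = 5 - 1/3*1/101 = 5 - 1/303 = 1514/303 ≈ 4.9967)
(V/1)**2 = ((1514/303)/1)**2 = ((1514/303)*1)**2 = (1514/303)**2 = 2292196/91809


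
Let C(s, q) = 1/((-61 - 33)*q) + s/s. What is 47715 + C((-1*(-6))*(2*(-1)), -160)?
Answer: 717648641/15040 ≈ 47716.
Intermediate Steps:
C(s, q) = 1 - 1/(94*q) (C(s, q) = 1/((-94)*q) + 1 = -1/(94*q) + 1 = 1 - 1/(94*q))
47715 + C((-1*(-6))*(2*(-1)), -160) = 47715 + (-1/94 - 160)/(-160) = 47715 - 1/160*(-15041/94) = 47715 + 15041/15040 = 717648641/15040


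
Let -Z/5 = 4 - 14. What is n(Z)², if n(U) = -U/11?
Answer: 2500/121 ≈ 20.661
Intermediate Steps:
Z = 50 (Z = -5*(4 - 14) = -5*(-10) = 50)
n(U) = -U/11
n(Z)² = (-1/11*50)² = (-50/11)² = 2500/121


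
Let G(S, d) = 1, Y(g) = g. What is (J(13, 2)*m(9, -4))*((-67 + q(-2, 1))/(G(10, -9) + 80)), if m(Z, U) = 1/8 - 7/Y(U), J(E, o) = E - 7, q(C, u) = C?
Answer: -115/12 ≈ -9.5833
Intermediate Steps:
J(E, o) = -7 + E
m(Z, U) = ⅛ - 7/U (m(Z, U) = 1/8 - 7/U = 1*(⅛) - 7/U = ⅛ - 7/U)
(J(13, 2)*m(9, -4))*((-67 + q(-2, 1))/(G(10, -9) + 80)) = ((-7 + 13)*((⅛)*(-56 - 4)/(-4)))*((-67 - 2)/(1 + 80)) = (6*((⅛)*(-¼)*(-60)))*(-69/81) = (6*(15/8))*(-69*1/81) = (45/4)*(-23/27) = -115/12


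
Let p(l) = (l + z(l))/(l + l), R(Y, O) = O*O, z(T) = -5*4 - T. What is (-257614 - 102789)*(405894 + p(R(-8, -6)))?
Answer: -2633135673061/18 ≈ -1.4629e+11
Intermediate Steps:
z(T) = -20 - T
R(Y, O) = O²
p(l) = -10/l (p(l) = (l + (-20 - l))/(l + l) = -20/(2*l) = (1/(2*l))*(-20) = -10/l)
(-257614 - 102789)*(405894 + p(R(-8, -6))) = (-257614 - 102789)*(405894 - 10/((-6)²)) = -360403*(405894 - 10/36) = -360403*(405894 - 10*1/36) = -360403*(405894 - 5/18) = -360403*7306087/18 = -2633135673061/18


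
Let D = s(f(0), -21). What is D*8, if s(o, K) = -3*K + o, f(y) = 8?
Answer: 568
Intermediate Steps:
s(o, K) = o - 3*K
D = 71 (D = 8 - 3*(-21) = 8 + 63 = 71)
D*8 = 71*8 = 568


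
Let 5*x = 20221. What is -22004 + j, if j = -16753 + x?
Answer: -173564/5 ≈ -34713.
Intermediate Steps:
x = 20221/5 (x = (⅕)*20221 = 20221/5 ≈ 4044.2)
j = -63544/5 (j = -16753 + 20221/5 = -63544/5 ≈ -12709.)
-22004 + j = -22004 - 63544/5 = -173564/5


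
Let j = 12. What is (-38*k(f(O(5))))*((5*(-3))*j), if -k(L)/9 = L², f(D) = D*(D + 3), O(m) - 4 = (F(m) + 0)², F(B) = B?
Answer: -53014487040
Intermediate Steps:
O(m) = 4 + m² (O(m) = 4 + (m + 0)² = 4 + m²)
f(D) = D*(3 + D)
k(L) = -9*L²
(-38*k(f(O(5))))*((5*(-3))*j) = (-(-342)*((4 + 5²)*(3 + (4 + 5²)))²)*((5*(-3))*12) = (-(-342)*((4 + 25)*(3 + (4 + 25)))²)*(-15*12) = -(-342)*(29*(3 + 29))²*(-180) = -(-342)*(29*32)²*(-180) = -(-342)*928²*(-180) = -(-342)*861184*(-180) = -38*(-7750656)*(-180) = 294524928*(-180) = -53014487040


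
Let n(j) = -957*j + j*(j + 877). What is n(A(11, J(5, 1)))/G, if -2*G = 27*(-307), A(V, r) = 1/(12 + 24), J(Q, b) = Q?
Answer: -2879/5371272 ≈ -0.00053600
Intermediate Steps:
A(V, r) = 1/36
G = 8289/2 (G = -27*(-307)/2 = -½*(-8289) = 8289/2 ≈ 4144.5)
n(j) = -957*j + j*(877 + j)
n(A(11, J(5, 1)))/G = ((-80 + 1/36)/36)/(8289/2) = ((1/36)*(-2879/36))*(2/8289) = -2879/1296*2/8289 = -2879/5371272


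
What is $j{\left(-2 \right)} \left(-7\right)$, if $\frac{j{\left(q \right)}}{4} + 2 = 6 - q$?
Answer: $-168$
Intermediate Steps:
$j{\left(q \right)} = 16 - 4 q$ ($j{\left(q \right)} = -8 + 4 \left(6 - q\right) = -8 - \left(-24 + 4 q\right) = 16 - 4 q$)
$j{\left(-2 \right)} \left(-7\right) = \left(16 - -8\right) \left(-7\right) = \left(16 + 8\right) \left(-7\right) = 24 \left(-7\right) = -168$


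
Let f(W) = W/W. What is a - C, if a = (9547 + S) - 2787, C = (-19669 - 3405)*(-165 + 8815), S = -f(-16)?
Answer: 199596859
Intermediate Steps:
f(W) = 1
S = -1 (S = -1*1 = -1)
C = -199590100 (C = -23074*8650 = -199590100)
a = 6759 (a = (9547 - 1) - 2787 = 9546 - 2787 = 6759)
a - C = 6759 - 1*(-199590100) = 6759 + 199590100 = 199596859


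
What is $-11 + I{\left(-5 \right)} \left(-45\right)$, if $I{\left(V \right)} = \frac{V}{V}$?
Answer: $-56$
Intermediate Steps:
$I{\left(V \right)} = 1$
$-11 + I{\left(-5 \right)} \left(-45\right) = -11 + 1 \left(-45\right) = -11 - 45 = -56$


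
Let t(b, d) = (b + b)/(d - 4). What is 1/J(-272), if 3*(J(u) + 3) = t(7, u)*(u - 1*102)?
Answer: 207/688 ≈ 0.30087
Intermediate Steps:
t(b, d) = 2*b/(-4 + d) (t(b, d) = (2*b)/(-4 + d) = 2*b/(-4 + d))
J(u) = -3 + 14*(-102 + u)/(3*(-4 + u)) (J(u) = -3 + ((2*7/(-4 + u))*(u - 1*102))/3 = -3 + ((14/(-4 + u))*(u - 102))/3 = -3 + ((14/(-4 + u))*(-102 + u))/3 = -3 + (14*(-102 + u)/(-4 + u))/3 = -3 + 14*(-102 + u)/(3*(-4 + u)))
1/J(-272) = 1/((-1392 + 5*(-272))/(3*(-4 - 272))) = 1/((⅓)*(-1392 - 1360)/(-276)) = 1/((⅓)*(-1/276)*(-2752)) = 1/(688/207) = 207/688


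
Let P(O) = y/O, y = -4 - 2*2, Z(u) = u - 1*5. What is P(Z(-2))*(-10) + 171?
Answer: 1117/7 ≈ 159.57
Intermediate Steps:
Z(u) = -5 + u (Z(u) = u - 5 = -5 + u)
y = -8 (y = -4 - 1*4 = -4 - 4 = -8)
P(O) = -8/O
P(Z(-2))*(-10) + 171 = -8/(-5 - 2)*(-10) + 171 = -8/(-7)*(-10) + 171 = -8*(-1/7)*(-10) + 171 = (8/7)*(-10) + 171 = -80/7 + 171 = 1117/7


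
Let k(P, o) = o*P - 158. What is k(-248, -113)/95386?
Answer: 13933/47693 ≈ 0.29214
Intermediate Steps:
k(P, o) = -158 + P*o (k(P, o) = P*o - 158 = -158 + P*o)
k(-248, -113)/95386 = (-158 - 248*(-113))/95386 = (-158 + 28024)*(1/95386) = 27866*(1/95386) = 13933/47693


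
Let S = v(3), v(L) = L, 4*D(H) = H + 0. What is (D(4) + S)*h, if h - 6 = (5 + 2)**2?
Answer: 220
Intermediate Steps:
D(H) = H/4 (D(H) = (H + 0)/4 = H/4)
h = 55 (h = 6 + (5 + 2)**2 = 6 + 7**2 = 6 + 49 = 55)
S = 3
(D(4) + S)*h = ((1/4)*4 + 3)*55 = (1 + 3)*55 = 4*55 = 220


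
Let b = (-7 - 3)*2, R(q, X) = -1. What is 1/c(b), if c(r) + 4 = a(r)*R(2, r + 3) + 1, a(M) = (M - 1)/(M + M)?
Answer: -40/141 ≈ -0.28369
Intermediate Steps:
a(M) = (-1 + M)/(2*M) (a(M) = (-1 + M)/((2*M)) = (-1 + M)*(1/(2*M)) = (-1 + M)/(2*M))
b = -20 (b = -10*2 = -20)
c(r) = -3 - (-1 + r)/(2*r) (c(r) = -4 + (((-1 + r)/(2*r))*(-1) + 1) = -4 + (-(-1 + r)/(2*r) + 1) = -4 + (1 - (-1 + r)/(2*r)) = -3 - (-1 + r)/(2*r))
1/c(b) = 1/((½)*(1 - 7*(-20))/(-20)) = 1/((½)*(-1/20)*(1 + 140)) = 1/((½)*(-1/20)*141) = 1/(-141/40) = -40/141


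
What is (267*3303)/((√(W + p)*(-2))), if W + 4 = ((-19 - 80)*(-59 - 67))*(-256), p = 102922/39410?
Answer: 881901*I*√1239934580670695/125849741758 ≈ 246.76*I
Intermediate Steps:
p = 51461/19705 (p = 102922*(1/39410) = 51461/19705 ≈ 2.6116)
W = -3193348 (W = -4 + ((-19 - 80)*(-59 - 67))*(-256) = -4 - 99*(-126)*(-256) = -4 + 12474*(-256) = -4 - 3193344 = -3193348)
(267*3303)/((√(W + p)*(-2))) = (267*3303)/((√(-3193348 + 51461/19705)*(-2))) = 881901/((√(-62924870879/19705)*(-2))) = 881901/(((I*√1239934580670695/19705)*(-2))) = 881901/((-2*I*√1239934580670695/19705)) = 881901*(I*√1239934580670695/125849741758) = 881901*I*√1239934580670695/125849741758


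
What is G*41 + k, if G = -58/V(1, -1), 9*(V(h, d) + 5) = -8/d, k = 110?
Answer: 25472/37 ≈ 688.43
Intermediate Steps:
V(h, d) = -5 - 8/(9*d) (V(h, d) = -5 + (-8/d)/9 = -5 - 8/(9*d))
G = 522/37 (G = -58/(-5 - 8/9/(-1)) = -58/(-5 - 8/9*(-1)) = -58/(-5 + 8/9) = -58/(-37/9) = -58*(-9/37) = 522/37 ≈ 14.108)
G*41 + k = (522/37)*41 + 110 = 21402/37 + 110 = 25472/37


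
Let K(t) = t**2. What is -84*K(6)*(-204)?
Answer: 616896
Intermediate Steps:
-84*K(6)*(-204) = -84*6**2*(-204) = -84*36*(-204) = -3024*(-204) = 616896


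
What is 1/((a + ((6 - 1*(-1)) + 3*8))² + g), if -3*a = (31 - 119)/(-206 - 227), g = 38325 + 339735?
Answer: 1687401/639553334821 ≈ 2.6384e-6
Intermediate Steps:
g = 378060
a = -88/1299 (a = -(31 - 119)/(3*(-206 - 227)) = -(-88)/(3*(-433)) = -(-88)*(-1)/(3*433) = -⅓*88/433 = -88/1299 ≈ -0.067744)
1/((a + ((6 - 1*(-1)) + 3*8))² + g) = 1/((-88/1299 + ((6 - 1*(-1)) + 3*8))² + 378060) = 1/((-88/1299 + ((6 + 1) + 24))² + 378060) = 1/((-88/1299 + (7 + 24))² + 378060) = 1/((-88/1299 + 31)² + 378060) = 1/((40181/1299)² + 378060) = 1/(1614512761/1687401 + 378060) = 1/(639553334821/1687401) = 1687401/639553334821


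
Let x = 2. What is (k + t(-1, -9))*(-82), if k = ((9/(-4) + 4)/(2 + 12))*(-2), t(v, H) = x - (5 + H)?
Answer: -943/2 ≈ -471.50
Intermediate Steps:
t(v, H) = -3 - H (t(v, H) = 2 - (5 + H) = 2 + (-5 - H) = -3 - H)
k = -¼ (k = ((9*(-¼) + 4)/14)*(-2) = ((-9/4 + 4)*(1/14))*(-2) = ((7/4)*(1/14))*(-2) = (⅛)*(-2) = -¼ ≈ -0.25000)
(k + t(-1, -9))*(-82) = (-¼ + (-3 - 1*(-9)))*(-82) = (-¼ + (-3 + 9))*(-82) = (-¼ + 6)*(-82) = (23/4)*(-82) = -943/2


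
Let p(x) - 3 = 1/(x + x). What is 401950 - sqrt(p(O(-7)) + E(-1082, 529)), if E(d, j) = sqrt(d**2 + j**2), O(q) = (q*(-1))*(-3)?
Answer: 401950 - sqrt(5250 + 1764*sqrt(1450565))/42 ≈ 4.0192e+5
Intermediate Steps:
O(q) = 3*q (O(q) = -q*(-3) = 3*q)
p(x) = 3 + 1/(2*x) (p(x) = 3 + 1/(x + x) = 3 + 1/(2*x))
401950 - sqrt(p(O(-7)) + E(-1082, 529)) = 401950 - sqrt((3 + 1/(2*((3*(-7))))) + sqrt((-1082)**2 + 529**2)) = 401950 - sqrt((3 + (1/2)/(-21)) + sqrt(1170724 + 279841)) = 401950 - sqrt((3 + (1/2)*(-1/21)) + sqrt(1450565)) = 401950 - sqrt((3 - 1/42) + sqrt(1450565)) = 401950 - sqrt(125/42 + sqrt(1450565))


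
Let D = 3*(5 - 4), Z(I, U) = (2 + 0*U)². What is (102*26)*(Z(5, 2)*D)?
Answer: 31824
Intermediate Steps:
Z(I, U) = 4 (Z(I, U) = (2 + 0)² = 2² = 4)
D = 3 (D = 3*1 = 3)
(102*26)*(Z(5, 2)*D) = (102*26)*(4*3) = 2652*12 = 31824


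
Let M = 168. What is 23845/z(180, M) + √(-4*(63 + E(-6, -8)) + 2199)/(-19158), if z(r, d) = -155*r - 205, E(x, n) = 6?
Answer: -4769/5621 - √1923/19158 ≈ -0.85071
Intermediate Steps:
z(r, d) = -205 - 155*r
23845/z(180, M) + √(-4*(63 + E(-6, -8)) + 2199)/(-19158) = 23845/(-205 - 155*180) + √(-4*(63 + 6) + 2199)/(-19158) = 23845/(-205 - 27900) + √(-4*69 + 2199)*(-1/19158) = 23845/(-28105) + √(-276 + 2199)*(-1/19158) = 23845*(-1/28105) + √1923*(-1/19158) = -4769/5621 - √1923/19158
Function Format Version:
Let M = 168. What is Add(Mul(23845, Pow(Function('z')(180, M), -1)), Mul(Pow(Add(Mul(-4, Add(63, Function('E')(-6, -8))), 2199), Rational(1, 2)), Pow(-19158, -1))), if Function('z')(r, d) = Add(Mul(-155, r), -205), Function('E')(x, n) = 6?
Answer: Add(Rational(-4769, 5621), Mul(Rational(-1, 19158), Pow(1923, Rational(1, 2)))) ≈ -0.85071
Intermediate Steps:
Function('z')(r, d) = Add(-205, Mul(-155, r))
Add(Mul(23845, Pow(Function('z')(180, M), -1)), Mul(Pow(Add(Mul(-4, Add(63, Function('E')(-6, -8))), 2199), Rational(1, 2)), Pow(-19158, -1))) = Add(Mul(23845, Pow(Add(-205, Mul(-155, 180)), -1)), Mul(Pow(Add(Mul(-4, Add(63, 6)), 2199), Rational(1, 2)), Pow(-19158, -1))) = Add(Mul(23845, Pow(Add(-205, -27900), -1)), Mul(Pow(Add(Mul(-4, 69), 2199), Rational(1, 2)), Rational(-1, 19158))) = Add(Mul(23845, Pow(-28105, -1)), Mul(Pow(Add(-276, 2199), Rational(1, 2)), Rational(-1, 19158))) = Add(Mul(23845, Rational(-1, 28105)), Mul(Pow(1923, Rational(1, 2)), Rational(-1, 19158))) = Add(Rational(-4769, 5621), Mul(Rational(-1, 19158), Pow(1923, Rational(1, 2))))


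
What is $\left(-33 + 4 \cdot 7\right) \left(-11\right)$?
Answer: $55$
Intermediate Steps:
$\left(-33 + 4 \cdot 7\right) \left(-11\right) = \left(-33 + 28\right) \left(-11\right) = \left(-5\right) \left(-11\right) = 55$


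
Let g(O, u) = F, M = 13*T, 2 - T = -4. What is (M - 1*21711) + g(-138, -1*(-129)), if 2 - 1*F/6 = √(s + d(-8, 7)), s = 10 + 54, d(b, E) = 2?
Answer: -21621 - 6*√66 ≈ -21670.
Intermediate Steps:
T = 6 (T = 2 - 1*(-4) = 2 + 4 = 6)
M = 78 (M = 13*6 = 78)
s = 64
F = 12 - 6*√66 (F = 12 - 6*√(64 + 2) = 12 - 6*√66 ≈ -36.744)
g(O, u) = 12 - 6*√66
(M - 1*21711) + g(-138, -1*(-129)) = (78 - 1*21711) + (12 - 6*√66) = (78 - 21711) + (12 - 6*√66) = -21633 + (12 - 6*√66) = -21621 - 6*√66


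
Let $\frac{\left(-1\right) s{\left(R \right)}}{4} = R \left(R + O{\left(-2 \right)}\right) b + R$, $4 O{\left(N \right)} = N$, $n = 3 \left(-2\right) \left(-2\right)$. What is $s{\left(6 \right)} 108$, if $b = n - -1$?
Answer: $-187920$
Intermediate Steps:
$n = 12$ ($n = \left(-6\right) \left(-2\right) = 12$)
$O{\left(N \right)} = \frac{N}{4}$
$b = 13$ ($b = 12 - -1 = 12 + 1 = 13$)
$s{\left(R \right)} = - 4 R - 52 R \left(- \frac{1}{2} + R\right)$ ($s{\left(R \right)} = - 4 \left(R \left(R + \frac{1}{4} \left(-2\right)\right) 13 + R\right) = - 4 \left(R \left(R - \frac{1}{2}\right) 13 + R\right) = - 4 \left(R \left(- \frac{1}{2} + R\right) 13 + R\right) = - 4 \left(13 R \left(- \frac{1}{2} + R\right) + R\right) = - 4 \left(R + 13 R \left(- \frac{1}{2} + R\right)\right) = - 4 R - 52 R \left(- \frac{1}{2} + R\right)$)
$s{\left(6 \right)} 108 = 2 \cdot 6 \left(11 - 156\right) 108 = 2 \cdot 6 \left(-145\right) 108 = \left(-1740\right) 108 = -187920$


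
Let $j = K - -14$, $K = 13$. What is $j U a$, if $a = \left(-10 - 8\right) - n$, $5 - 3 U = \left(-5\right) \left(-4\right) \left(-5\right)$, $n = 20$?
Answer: $-35910$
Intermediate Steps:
$j = 27$ ($j = 13 - -14 = 13 + 14 = 27$)
$U = 35$ ($U = \frac{5}{3} - \frac{\left(-5\right) \left(-4\right) \left(-5\right)}{3} = \frac{5}{3} - \frac{20 \left(-5\right)}{3} = \frac{5}{3} - - \frac{100}{3} = \frac{5}{3} + \frac{100}{3} = 35$)
$a = -38$ ($a = \left(-10 - 8\right) - 20 = -18 - 20 = -38$)
$j U a = 27 \cdot 35 \left(-38\right) = 945 \left(-38\right) = -35910$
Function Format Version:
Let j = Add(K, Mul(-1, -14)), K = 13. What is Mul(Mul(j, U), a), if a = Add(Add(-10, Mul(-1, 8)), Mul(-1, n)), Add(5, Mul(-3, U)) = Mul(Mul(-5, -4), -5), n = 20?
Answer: -35910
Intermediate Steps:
j = 27 (j = Add(13, Mul(-1, -14)) = Add(13, 14) = 27)
U = 35 (U = Add(Rational(5, 3), Mul(Rational(-1, 3), Mul(Mul(-5, -4), -5))) = Add(Rational(5, 3), Mul(Rational(-1, 3), Mul(20, -5))) = Add(Rational(5, 3), Mul(Rational(-1, 3), -100)) = Add(Rational(5, 3), Rational(100, 3)) = 35)
a = -38 (a = Add(Add(-10, Mul(-1, 8)), Mul(-1, 20)) = Add(Add(-10, -8), -20) = Add(-18, -20) = -38)
Mul(Mul(j, U), a) = Mul(Mul(27, 35), -38) = Mul(945, -38) = -35910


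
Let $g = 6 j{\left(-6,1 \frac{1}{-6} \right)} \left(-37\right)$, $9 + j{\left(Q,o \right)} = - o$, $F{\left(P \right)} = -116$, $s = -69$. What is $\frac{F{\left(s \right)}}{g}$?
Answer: $- \frac{116}{1961} \approx -0.059153$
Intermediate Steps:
$j{\left(Q,o \right)} = -9 - o$
$g = 1961$ ($g = 6 \left(-9 - 1 \frac{1}{-6}\right) \left(-37\right) = 6 \left(-9 - 1 \left(- \frac{1}{6}\right)\right) \left(-37\right) = 6 \left(-9 - - \frac{1}{6}\right) \left(-37\right) = 6 \left(-9 + \frac{1}{6}\right) \left(-37\right) = 6 \left(- \frac{53}{6}\right) \left(-37\right) = \left(-53\right) \left(-37\right) = 1961$)
$\frac{F{\left(s \right)}}{g} = - \frac{116}{1961}$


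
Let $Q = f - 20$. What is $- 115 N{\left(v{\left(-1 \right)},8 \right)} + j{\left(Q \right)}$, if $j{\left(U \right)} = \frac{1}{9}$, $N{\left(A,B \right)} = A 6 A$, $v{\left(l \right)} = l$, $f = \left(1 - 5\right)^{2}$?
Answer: $- \frac{6209}{9} \approx -689.89$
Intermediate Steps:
$f = 16$ ($f = \left(-4\right)^{2} = 16$)
$N{\left(A,B \right)} = 6 A^{2}$ ($N{\left(A,B \right)} = 6 A A = 6 A^{2}$)
$Q = -4$ ($Q = 16 - 20 = -4$)
$j{\left(U \right)} = \frac{1}{9}$
$- 115 N{\left(v{\left(-1 \right)},8 \right)} + j{\left(Q \right)} = - 115 \cdot 6 \left(-1\right)^{2} + \frac{1}{9} = - 115 \cdot 6 \cdot 1 + \frac{1}{9} = \left(-115\right) 6 + \frac{1}{9} = -690 + \frac{1}{9} = - \frac{6209}{9}$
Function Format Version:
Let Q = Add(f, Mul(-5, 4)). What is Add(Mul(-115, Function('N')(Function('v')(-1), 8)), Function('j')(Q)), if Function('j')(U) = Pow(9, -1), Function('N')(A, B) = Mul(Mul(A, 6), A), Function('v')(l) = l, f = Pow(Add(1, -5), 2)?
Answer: Rational(-6209, 9) ≈ -689.89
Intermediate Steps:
f = 16 (f = Pow(-4, 2) = 16)
Function('N')(A, B) = Mul(6, Pow(A, 2)) (Function('N')(A, B) = Mul(Mul(6, A), A) = Mul(6, Pow(A, 2)))
Q = -4 (Q = Add(16, Mul(-5, 4)) = Add(16, -20) = -4)
Function('j')(U) = Rational(1, 9)
Add(Mul(-115, Function('N')(Function('v')(-1), 8)), Function('j')(Q)) = Add(Mul(-115, Mul(6, Pow(-1, 2))), Rational(1, 9)) = Add(Mul(-115, Mul(6, 1)), Rational(1, 9)) = Add(Mul(-115, 6), Rational(1, 9)) = Add(-690, Rational(1, 9)) = Rational(-6209, 9)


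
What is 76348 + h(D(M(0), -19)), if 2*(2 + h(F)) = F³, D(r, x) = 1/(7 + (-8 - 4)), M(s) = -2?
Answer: 19086499/250 ≈ 76346.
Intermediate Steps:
D(r, x) = -⅕ (D(r, x) = 1/(7 - 12) = 1/(-5) = -⅕)
h(F) = -2 + F³/2
76348 + h(D(M(0), -19)) = 76348 + (-2 + (-⅕)³/2) = 76348 + (-2 + (½)*(-1/125)) = 76348 + (-2 - 1/250) = 76348 - 501/250 = 19086499/250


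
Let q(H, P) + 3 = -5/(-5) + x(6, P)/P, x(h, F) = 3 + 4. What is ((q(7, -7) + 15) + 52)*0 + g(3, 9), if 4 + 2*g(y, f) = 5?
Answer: 1/2 ≈ 0.50000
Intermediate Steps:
g(y, f) = 1/2 (g(y, f) = -2 + (1/2)*5 = -2 + 5/2 = 1/2)
x(h, F) = 7
q(H, P) = -2 + 7/P (q(H, P) = -3 + (-5/(-5) + 7/P) = -3 + (-5*(-1/5) + 7/P) = -3 + (1 + 7/P) = -2 + 7/P)
((q(7, -7) + 15) + 52)*0 + g(3, 9) = (((-2 + 7/(-7)) + 15) + 52)*0 + 1/2 = (((-2 + 7*(-1/7)) + 15) + 52)*0 + 1/2 = (((-2 - 1) + 15) + 52)*0 + 1/2 = ((-3 + 15) + 52)*0 + 1/2 = (12 + 52)*0 + 1/2 = 64*0 + 1/2 = 0 + 1/2 = 1/2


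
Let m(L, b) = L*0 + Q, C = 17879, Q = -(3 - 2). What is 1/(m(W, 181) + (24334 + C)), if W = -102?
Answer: 1/42212 ≈ 2.3690e-5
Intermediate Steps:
Q = -1 (Q = -1*1 = -1)
m(L, b) = -1 (m(L, b) = L*0 - 1 = 0 - 1 = -1)
1/(m(W, 181) + (24334 + C)) = 1/(-1 + (24334 + 17879)) = 1/(-1 + 42213) = 1/42212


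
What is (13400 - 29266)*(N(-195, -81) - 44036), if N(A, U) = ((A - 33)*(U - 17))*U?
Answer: 29413977400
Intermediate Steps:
N(A, U) = U*(-33 + A)*(-17 + U) (N(A, U) = ((-33 + A)*(-17 + U))*U = U*(-33 + A)*(-17 + U))
(13400 - 29266)*(N(-195, -81) - 44036) = (13400 - 29266)*(-81*(561 - 33*(-81) - 17*(-195) - 195*(-81)) - 44036) = -15866*(-81*(561 + 2673 + 3315 + 15795) - 44036) = -15866*(-81*22344 - 44036) = -15866*(-1809864 - 44036) = -15866*(-1853900) = 29413977400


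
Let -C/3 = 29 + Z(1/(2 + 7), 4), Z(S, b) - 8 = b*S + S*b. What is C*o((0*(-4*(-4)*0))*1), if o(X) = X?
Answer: 0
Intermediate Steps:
Z(S, b) = 8 + 2*S*b (Z(S, b) = 8 + (b*S + S*b) = 8 + (S*b + S*b) = 8 + 2*S*b)
C = -341/3 (C = -3*(29 + (8 + 2*4/(2 + 7))) = -3*(29 + (8 + 2*4/9)) = -3*(29 + (8 + 2*(⅑)*4)) = -3*(29 + (8 + 8/9)) = -3*(29 + 80/9) = -3*341/9 = -341/3 ≈ -113.67)
C*o((0*(-4*(-4)*0))*1) = -341*0*(-4*(-4)*0)/3 = -341*0*(16*0)/3 = -341*0*0/3 = -0 = -341/3*0 = 0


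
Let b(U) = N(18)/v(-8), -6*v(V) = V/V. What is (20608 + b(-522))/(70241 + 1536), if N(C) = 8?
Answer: 20560/71777 ≈ 0.28644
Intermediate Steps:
v(V) = -⅙ (v(V) = -V/(6*V) = -⅙*1 = -⅙)
b(U) = -48 (b(U) = 8/(-⅙) = 8*(-6) = -48)
(20608 + b(-522))/(70241 + 1536) = (20608 - 48)/(70241 + 1536) = 20560/71777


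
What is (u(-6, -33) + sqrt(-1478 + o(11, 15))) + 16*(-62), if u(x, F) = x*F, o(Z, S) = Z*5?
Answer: -794 + I*sqrt(1423) ≈ -794.0 + 37.723*I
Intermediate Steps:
o(Z, S) = 5*Z
u(x, F) = F*x
(u(-6, -33) + sqrt(-1478 + o(11, 15))) + 16*(-62) = (-33*(-6) + sqrt(-1478 + 5*11)) + 16*(-62) = (198 + sqrt(-1478 + 55)) - 992 = (198 + sqrt(-1423)) - 992 = (198 + I*sqrt(1423)) - 992 = -794 + I*sqrt(1423)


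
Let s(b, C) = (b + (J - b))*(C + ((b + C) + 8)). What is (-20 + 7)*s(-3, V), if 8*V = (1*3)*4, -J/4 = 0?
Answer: 0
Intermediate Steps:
J = 0 (J = -4*0 = 0)
V = 3/2 (V = ((1*3)*4)/8 = (3*4)/8 = (1/8)*12 = 3/2 ≈ 1.5000)
s(b, C) = 0 (s(b, C) = (b + (0 - b))*(C + ((b + C) + 8)) = (b - b)*(C + ((C + b) + 8)) = 0*(C + (8 + C + b)) = 0*(8 + b + 2*C) = 0)
(-20 + 7)*s(-3, V) = (-20 + 7)*0 = -13*0 = 0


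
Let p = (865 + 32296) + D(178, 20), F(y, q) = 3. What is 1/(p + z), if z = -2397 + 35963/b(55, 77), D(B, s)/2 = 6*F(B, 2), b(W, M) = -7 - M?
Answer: 84/2551237 ≈ 3.2925e-5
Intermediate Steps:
D(B, s) = 36 (D(B, s) = 2*(6*3) = 2*18 = 36)
z = -237311/84 (z = -2397 + 35963/(-7 - 1*77) = -2397 + 35963/(-7 - 77) = -2397 + 35963/(-84) = -2397 + 35963*(-1/84) = -2397 - 35963/84 = -237311/84 ≈ -2825.1)
p = 33197 (p = (865 + 32296) + 36 = 33161 + 36 = 33197)
1/(p + z) = 1/(33197 - 237311/84) = 1/(2551237/84) = 84/2551237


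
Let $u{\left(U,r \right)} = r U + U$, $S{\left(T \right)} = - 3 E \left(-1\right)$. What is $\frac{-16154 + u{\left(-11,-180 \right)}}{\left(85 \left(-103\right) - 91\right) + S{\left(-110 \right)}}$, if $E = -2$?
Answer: $\frac{14185}{8852} \approx 1.6025$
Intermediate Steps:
$S{\left(T \right)} = -6$ ($S{\left(T \right)} = \left(-3\right) \left(-2\right) \left(-1\right) = 6 \left(-1\right) = -6$)
$u{\left(U,r \right)} = U + U r$ ($u{\left(U,r \right)} = U r + U = U + U r$)
$\frac{-16154 + u{\left(-11,-180 \right)}}{\left(85 \left(-103\right) - 91\right) + S{\left(-110 \right)}} = \frac{-16154 - 11 \left(1 - 180\right)}{\left(85 \left(-103\right) - 91\right) - 6} = \frac{-16154 - -1969}{\left(-8755 - 91\right) - 6} = \frac{-16154 + 1969}{-8846 - 6} = - \frac{14185}{-8852} = \left(-14185\right) \left(- \frac{1}{8852}\right) = \frac{14185}{8852}$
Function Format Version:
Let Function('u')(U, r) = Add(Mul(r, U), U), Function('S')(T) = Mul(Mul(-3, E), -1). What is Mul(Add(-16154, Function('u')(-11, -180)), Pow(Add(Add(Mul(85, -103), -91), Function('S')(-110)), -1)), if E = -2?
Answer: Rational(14185, 8852) ≈ 1.6025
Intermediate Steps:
Function('S')(T) = -6 (Function('S')(T) = Mul(Mul(-3, -2), -1) = Mul(6, -1) = -6)
Function('u')(U, r) = Add(U, Mul(U, r)) (Function('u')(U, r) = Add(Mul(U, r), U) = Add(U, Mul(U, r)))
Mul(Add(-16154, Function('u')(-11, -180)), Pow(Add(Add(Mul(85, -103), -91), Function('S')(-110)), -1)) = Mul(Add(-16154, Mul(-11, Add(1, -180))), Pow(Add(Add(Mul(85, -103), -91), -6), -1)) = Mul(Add(-16154, Mul(-11, -179)), Pow(Add(Add(-8755, -91), -6), -1)) = Mul(Add(-16154, 1969), Pow(Add(-8846, -6), -1)) = Mul(-14185, Pow(-8852, -1)) = Mul(-14185, Rational(-1, 8852)) = Rational(14185, 8852)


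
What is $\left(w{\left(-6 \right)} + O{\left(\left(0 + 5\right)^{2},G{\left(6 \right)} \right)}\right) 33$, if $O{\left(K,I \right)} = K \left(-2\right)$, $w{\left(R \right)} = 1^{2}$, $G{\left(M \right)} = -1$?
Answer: $-1617$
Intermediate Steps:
$w{\left(R \right)} = 1$
$O{\left(K,I \right)} = - 2 K$
$\left(w{\left(-6 \right)} + O{\left(\left(0 + 5\right)^{2},G{\left(6 \right)} \right)}\right) 33 = \left(1 - 2 \left(0 + 5\right)^{2}\right) 33 = \left(1 - 2 \cdot 5^{2}\right) 33 = \left(1 - 50\right) 33 = \left(-49\right) 33 = -1617$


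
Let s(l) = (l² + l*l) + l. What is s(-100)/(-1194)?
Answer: -50/3 ≈ -16.667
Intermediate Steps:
s(l) = l + 2*l² (s(l) = (l² + l²) + l = 2*l² + l = l + 2*l²)
s(-100)/(-1194) = -100*(1 + 2*(-100))/(-1194) = -100*(1 - 200)*(-1/1194) = -100*(-199)*(-1/1194) = 19900*(-1/1194) = -50/3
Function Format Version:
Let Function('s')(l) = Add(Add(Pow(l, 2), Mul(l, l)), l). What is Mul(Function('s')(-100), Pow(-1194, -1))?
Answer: Rational(-50, 3) ≈ -16.667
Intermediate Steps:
Function('s')(l) = Add(l, Mul(2, Pow(l, 2))) (Function('s')(l) = Add(Add(Pow(l, 2), Pow(l, 2)), l) = Add(Mul(2, Pow(l, 2)), l) = Add(l, Mul(2, Pow(l, 2))))
Mul(Function('s')(-100), Pow(-1194, -1)) = Mul(Mul(-100, Add(1, Mul(2, -100))), Pow(-1194, -1)) = Mul(Mul(-100, Add(1, -200)), Rational(-1, 1194)) = Mul(Mul(-100, -199), Rational(-1, 1194)) = Mul(19900, Rational(-1, 1194)) = Rational(-50, 3)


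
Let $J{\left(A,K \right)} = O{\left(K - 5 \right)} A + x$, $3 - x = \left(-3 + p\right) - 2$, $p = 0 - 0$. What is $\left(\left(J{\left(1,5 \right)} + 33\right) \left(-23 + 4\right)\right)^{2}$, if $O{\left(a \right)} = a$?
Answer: $606841$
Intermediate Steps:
$p = 0$ ($p = 0 + 0 = 0$)
$x = 8$ ($x = 3 - \left(\left(-3 + 0\right) - 2\right) = 3 - \left(-3 - 2\right) = 3 - -5 = 3 + 5 = 8$)
$J{\left(A,K \right)} = 8 + A \left(-5 + K\right)$ ($J{\left(A,K \right)} = \left(K - 5\right) A + 8 = \left(-5 + K\right) A + 8 = A \left(-5 + K\right) + 8 = 8 + A \left(-5 + K\right)$)
$\left(\left(J{\left(1,5 \right)} + 33\right) \left(-23 + 4\right)\right)^{2} = \left(\left(\left(8 + 1 \left(-5 + 5\right)\right) + 33\right) \left(-23 + 4\right)\right)^{2} = \left(\left(\left(8 + 1 \cdot 0\right) + 33\right) \left(-19\right)\right)^{2} = \left(\left(\left(8 + 0\right) + 33\right) \left(-19\right)\right)^{2} = \left(\left(8 + 33\right) \left(-19\right)\right)^{2} = \left(41 \left(-19\right)\right)^{2} = \left(-779\right)^{2} = 606841$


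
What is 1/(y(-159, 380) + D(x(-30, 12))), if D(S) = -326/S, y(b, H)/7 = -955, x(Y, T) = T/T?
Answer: -1/7011 ≈ -0.00014263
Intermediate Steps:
x(Y, T) = 1
y(b, H) = -6685 (y(b, H) = 7*(-955) = -6685)
1/(y(-159, 380) + D(x(-30, 12))) = 1/(-6685 - 326/1) = 1/(-6685 - 326*1) = 1/(-6685 - 326) = 1/(-7011) = -1/7011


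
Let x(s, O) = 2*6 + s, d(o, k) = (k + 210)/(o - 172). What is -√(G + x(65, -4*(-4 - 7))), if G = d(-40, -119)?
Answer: -√860349/106 ≈ -8.7505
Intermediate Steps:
d(o, k) = (210 + k)/(-172 + o)
x(s, O) = 12 + s
G = -91/212 (G = (210 - 119)/(-172 - 40) = 91/(-212) = -1/212*91 = -91/212 ≈ -0.42925)
-√(G + x(65, -4*(-4 - 7))) = -√(-91/212 + (12 + 65)) = -√(-91/212 + 77) = -√(16233/212) = -√860349/106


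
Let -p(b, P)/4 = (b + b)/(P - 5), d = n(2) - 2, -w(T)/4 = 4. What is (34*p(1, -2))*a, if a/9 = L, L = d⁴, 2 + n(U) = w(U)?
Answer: 391680000/7 ≈ 5.5954e+7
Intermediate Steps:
w(T) = -16 (w(T) = -4*4 = -16)
n(U) = -18 (n(U) = -2 - 16 = -18)
d = -20 (d = -18 - 2 = -20)
p(b, P) = -8*b/(-5 + P) (p(b, P) = -4*(b + b)/(P - 5) = -4*2*b/(-5 + P) = -8*b/(-5 + P))
L = 160000 (L = (-20)⁴ = 160000)
a = 1440000 (a = 9*160000 = 1440000)
(34*p(1, -2))*a = (34*(-8*1/(-5 - 2)))*1440000 = (34*(-8*1/(-7)))*1440000 = (34*(-8*1*(-⅐)))*1440000 = (34*(8/7))*1440000 = (272/7)*1440000 = 391680000/7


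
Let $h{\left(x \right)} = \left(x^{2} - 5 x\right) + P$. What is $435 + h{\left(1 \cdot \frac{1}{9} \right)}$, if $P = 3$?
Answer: $\frac{35434}{81} \approx 437.46$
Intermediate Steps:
$h{\left(x \right)} = 3 + x^{2} - 5 x$ ($h{\left(x \right)} = \left(x^{2} - 5 x\right) + 3 = 3 + x^{2} - 5 x$)
$435 + h{\left(1 \cdot \frac{1}{9} \right)} = 435 + \left(3 + \left(1 \cdot \frac{1}{9}\right)^{2} - 5 \cdot 1 \cdot \frac{1}{9}\right) = 435 + \left(3 + \left(\frac{1}{9}\right)^{2} - \frac{5}{9}\right) = 435 + \left(3 + \frac{1}{81} - \frac{5}{9}\right) = 435 + \frac{199}{81} = \frac{35434}{81}$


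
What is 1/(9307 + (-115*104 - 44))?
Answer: -1/2697 ≈ -0.00037078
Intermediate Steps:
1/(9307 + (-115*104 - 44)) = 1/(9307 + (-11960 - 44)) = 1/(9307 - 12004) = 1/(-2697) = -1/2697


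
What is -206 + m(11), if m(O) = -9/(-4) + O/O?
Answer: -811/4 ≈ -202.75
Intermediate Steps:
m(O) = 13/4 (m(O) = -9*(-¼) + 1 = 9/4 + 1 = 13/4)
-206 + m(11) = -206 + 13/4 = -811/4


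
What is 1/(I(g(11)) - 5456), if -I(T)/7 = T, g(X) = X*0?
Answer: -1/5456 ≈ -0.00018328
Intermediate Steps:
g(X) = 0
I(T) = -7*T
1/(I(g(11)) - 5456) = 1/(-7*0 - 5456) = 1/(0 - 5456) = 1/(-5456) = -1/5456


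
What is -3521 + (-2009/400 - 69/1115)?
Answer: -314526727/89200 ≈ -3526.1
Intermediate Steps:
-3521 + (-2009/400 - 69/1115) = -3521 - 453527/89200 = -314526727/89200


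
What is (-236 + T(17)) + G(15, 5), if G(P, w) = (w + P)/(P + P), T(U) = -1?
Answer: -709/3 ≈ -236.33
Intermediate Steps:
G(P, w) = (P + w)/(2*P) (G(P, w) = (P + w)/((2*P)) = (P + w)*(1/(2*P)) = (P + w)/(2*P))
(-236 + T(17)) + G(15, 5) = (-236 - 1) + (½)*(15 + 5)/15 = -237 + (½)*(1/15)*20 = -237 + ⅔ = -709/3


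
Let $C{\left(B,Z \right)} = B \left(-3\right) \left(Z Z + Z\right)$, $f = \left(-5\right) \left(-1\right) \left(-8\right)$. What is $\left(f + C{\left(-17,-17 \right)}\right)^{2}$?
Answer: $191324224$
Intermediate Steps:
$f = -40$ ($f = 5 \left(-8\right) = -40$)
$C{\left(B,Z \right)} = - 3 B \left(Z + Z^{2}\right)$ ($C{\left(B,Z \right)} = - 3 B \left(Z^{2} + Z\right) = - 3 B \left(Z + Z^{2}\right)$)
$\left(f + C{\left(-17,-17 \right)}\right)^{2} = \left(-40 - \left(-51\right) \left(-17\right) \left(1 - 17\right)\right)^{2} = \left(-40 - \left(-51\right) \left(-17\right) \left(-16\right)\right)^{2} = \left(-40 + 13872\right)^{2} = 13832^{2} = 191324224$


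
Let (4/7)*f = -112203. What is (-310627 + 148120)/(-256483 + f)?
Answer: 650028/1811353 ≈ 0.35886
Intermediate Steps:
f = -785421/4 (f = (7/4)*(-112203) = -785421/4 ≈ -1.9636e+5)
(-310627 + 148120)/(-256483 + f) = (-310627 + 148120)/(-256483 - 785421/4) = -162507/(-1811353/4) = -162507*(-4/1811353) = 650028/1811353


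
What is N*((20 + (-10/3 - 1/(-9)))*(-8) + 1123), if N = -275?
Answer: -2447225/9 ≈ -2.7191e+5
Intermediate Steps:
N*((20 + (-10/3 - 1/(-9)))*(-8) + 1123) = -275*((20 + (-10/3 - 1/(-9)))*(-8) + 1123) = -275*((20 + (-10*⅓ - 1*(-⅑)))*(-8) + 1123) = -275*((20 + (-10/3 + ⅑))*(-8) + 1123) = -275*((20 - 29/9)*(-8) + 1123) = -275*((151/9)*(-8) + 1123) = -275*(-1208/9 + 1123) = -275*8899/9 = -2447225/9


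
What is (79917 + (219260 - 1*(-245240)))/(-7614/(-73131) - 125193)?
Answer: -13271253209/3051827223 ≈ -4.3486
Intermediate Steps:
(79917 + (219260 - 1*(-245240)))/(-7614/(-73131) - 125193) = (79917 + (219260 + 245240))/(-7614*(-1/73131) - 125193) = (79917 + 464500)/(2538/24377 - 125193) = 544417/(-3051827223/24377) = 544417*(-24377/3051827223) = -13271253209/3051827223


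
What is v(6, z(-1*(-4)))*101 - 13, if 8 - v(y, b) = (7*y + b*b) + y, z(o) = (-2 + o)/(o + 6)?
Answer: -101426/25 ≈ -4057.0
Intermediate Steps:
z(o) = (-2 + o)/(6 + o)
v(y, b) = 8 - b² - 8*y (v(y, b) = 8 - ((7*y + b*b) + y) = 8 - ((7*y + b²) + y) = 8 - ((b² + 7*y) + y) = 8 - (b² + 8*y) = 8 + (-b² - 8*y) = 8 - b² - 8*y)
v(6, z(-1*(-4)))*101 - 13 = (8 - ((-2 - 1*(-4))/(6 - 1*(-4)))² - 8*6)*101 - 13 = (8 - ((-2 + 4)/(6 + 4))² - 48)*101 - 13 = (8 - (2/10)² - 48)*101 - 13 = (8 - ((⅒)*2)² - 48)*101 - 13 = (8 - (⅕)² - 48)*101 - 13 = (8 - 1*1/25 - 48)*101 - 13 = (8 - 1/25 - 48)*101 - 13 = -1001/25*101 - 13 = -101101/25 - 13 = -101426/25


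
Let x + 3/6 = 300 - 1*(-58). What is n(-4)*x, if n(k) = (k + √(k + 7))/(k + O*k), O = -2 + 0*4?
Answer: -715/2 + 715*√3/8 ≈ -202.70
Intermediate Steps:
O = -2 (O = -2 + 0 = -2)
x = 715/2 (x = -½ + (300 - 1*(-58)) = -½ + (300 + 58) = -½ + 358 = 715/2 ≈ 357.50)
n(k) = -(k + √(7 + k))/k (n(k) = (k + √(k + 7))/(k - 2*k) = (k + √(7 + k))/((-k)) = (k + √(7 + k))*(-1/k) = -(k + √(7 + k))/k)
n(-4)*x = ((-1*(-4) - √(7 - 4))/(-4))*(715/2) = -(4 - √3)/4*(715/2) = (-1 + √3/4)*(715/2) = -715/2 + 715*√3/8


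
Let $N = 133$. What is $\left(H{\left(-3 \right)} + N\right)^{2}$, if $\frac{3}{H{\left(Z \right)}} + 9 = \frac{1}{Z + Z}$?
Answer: $\frac{53246209}{3025} \approx 17602.0$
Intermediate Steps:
$H{\left(Z \right)} = \frac{3}{-9 + \frac{1}{2 Z}}$ ($H{\left(Z \right)} = \frac{3}{-9 + \frac{1}{Z + Z}} = \frac{3}{-9 + \frac{1}{2 Z}}$)
$\left(H{\left(-3 \right)} + N\right)^{2} = \left(\left(-6\right) \left(-3\right) \frac{1}{-1 + 18 \left(-3\right)} + 133\right)^{2} = \left(\left(-6\right) \left(-3\right) \frac{1}{-1 - 54} + 133\right)^{2} = \left(\left(-6\right) \left(-3\right) \frac{1}{-55} + 133\right)^{2} = \left(\left(-6\right) \left(-3\right) \left(- \frac{1}{55}\right) + 133\right)^{2} = \left(- \frac{18}{55} + 133\right)^{2} = \left(\frac{7297}{55}\right)^{2} = \frac{53246209}{3025}$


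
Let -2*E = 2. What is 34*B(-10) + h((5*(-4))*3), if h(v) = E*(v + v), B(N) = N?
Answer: -220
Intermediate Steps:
E = -1 (E = -1/2*2 = -1)
h(v) = -2*v (h(v) = -(v + v) = -2*v)
34*B(-10) + h((5*(-4))*3) = 34*(-10) - 2*5*(-4)*3 = -340 - (-40)*3 = -340 - 2*(-60) = -340 + 120 = -220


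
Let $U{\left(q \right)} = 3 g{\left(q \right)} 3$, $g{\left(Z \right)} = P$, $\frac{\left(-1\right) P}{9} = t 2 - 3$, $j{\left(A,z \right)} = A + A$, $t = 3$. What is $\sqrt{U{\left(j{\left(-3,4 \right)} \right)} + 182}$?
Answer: $i \sqrt{61} \approx 7.8102 i$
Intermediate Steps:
$j{\left(A,z \right)} = 2 A$
$P = -27$ ($P = - 9 \left(3 \cdot 2 - 3\right) = - 9 \left(6 - 3\right) = \left(-9\right) 3 = -27$)
$g{\left(Z \right)} = -27$
$U{\left(q \right)} = -243$ ($U{\left(q \right)} = 3 \left(-27\right) 3 = \left(-81\right) 3 = -243$)
$\sqrt{U{\left(j{\left(-3,4 \right)} \right)} + 182} = \sqrt{-243 + 182} = \sqrt{-61} = i \sqrt{61}$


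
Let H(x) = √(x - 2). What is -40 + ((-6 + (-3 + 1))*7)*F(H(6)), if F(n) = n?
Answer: -152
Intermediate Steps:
H(x) = √(-2 + x)
-40 + ((-6 + (-3 + 1))*7)*F(H(6)) = -40 + ((-6 + (-3 + 1))*7)*√(-2 + 6) = -40 + ((-6 - 2)*7)*√4 = -40 - 8*7*2 = -40 - 56*2 = -40 - 112 = -152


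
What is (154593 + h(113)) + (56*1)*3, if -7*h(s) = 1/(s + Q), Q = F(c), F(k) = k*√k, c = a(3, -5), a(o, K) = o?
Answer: 13803752521/89194 + 3*√3/89194 ≈ 1.5476e+5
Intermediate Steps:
c = 3
F(k) = k^(3/2)
Q = 3*√3 (Q = 3^(3/2) = 3*√3 ≈ 5.1962)
h(s) = -1/(7*(s + 3*√3))
(154593 + h(113)) + (56*1)*3 = (154593 - 1/(7*113 + 21*√3)) + (56*1)*3 = (154593 - 1/(791 + 21*√3)) + 56*3 = (154593 - 1/(791 + 21*√3)) + 168 = 154761 - 1/(791 + 21*√3)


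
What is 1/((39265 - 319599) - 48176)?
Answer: -1/328510 ≈ -3.0440e-6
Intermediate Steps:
1/((39265 - 319599) - 48176) = 1/(-280334 - 48176) = 1/(-328510) = -1/328510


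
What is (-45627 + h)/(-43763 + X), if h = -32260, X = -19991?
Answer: 77887/63754 ≈ 1.2217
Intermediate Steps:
(-45627 + h)/(-43763 + X) = (-45627 - 32260)/(-43763 - 19991) = -77887/(-63754) = -77887*(-1/63754) = 77887/63754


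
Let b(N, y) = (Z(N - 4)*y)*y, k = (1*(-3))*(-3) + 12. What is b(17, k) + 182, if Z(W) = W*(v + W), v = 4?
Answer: 97643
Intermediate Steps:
Z(W) = W*(4 + W)
k = 21 (k = -3*(-3) + 12 = 9 + 12 = 21)
b(N, y) = N*y²*(-4 + N) (b(N, y) = (((N - 4)*(4 + (N - 4)))*y)*y = (((-4 + N)*(4 + (-4 + N)))*y)*y = (((-4 + N)*N)*y)*y = ((N*(-4 + N))*y)*y = (N*y*(-4 + N))*y = N*y²*(-4 + N))
b(17, k) + 182 = 17*21²*(-4 + 17) + 182 = 17*441*13 + 182 = 97461 + 182 = 97643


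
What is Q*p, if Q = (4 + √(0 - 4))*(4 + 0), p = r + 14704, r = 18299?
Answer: 528048 + 264024*I ≈ 5.2805e+5 + 2.6402e+5*I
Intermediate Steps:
p = 33003 (p = 18299 + 14704 = 33003)
Q = 16 + 8*I (Q = (4 + √(-4))*4 = (4 + 2*I)*4 = 16 + 8*I ≈ 16.0 + 8.0*I)
Q*p = (16 + 8*I)*33003 = 528048 + 264024*I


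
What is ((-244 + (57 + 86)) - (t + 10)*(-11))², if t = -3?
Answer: 576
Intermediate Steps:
((-244 + (57 + 86)) - (t + 10)*(-11))² = ((-244 + (57 + 86)) - (-3 + 10)*(-11))² = ((-244 + 143) - 7*(-11))² = (-101 - 1*(-77))² = (-101 + 77)² = (-24)² = 576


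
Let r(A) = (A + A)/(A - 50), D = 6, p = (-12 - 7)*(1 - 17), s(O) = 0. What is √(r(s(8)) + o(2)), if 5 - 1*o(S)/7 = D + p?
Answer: I*√2135 ≈ 46.206*I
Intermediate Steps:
p = 304 (p = -19*(-16) = 304)
r(A) = 2*A/(-50 + A) (r(A) = (2*A)/(-50 + A) = 2*A/(-50 + A))
o(S) = -2135 (o(S) = 35 - 7*(6 + 304) = 35 - 7*310 = 35 - 2170 = -2135)
√(r(s(8)) + o(2)) = √(2*0/(-50 + 0) - 2135) = √(2*0/(-50) - 2135) = √(2*0*(-1/50) - 2135) = √(0 - 2135) = √(-2135) = I*√2135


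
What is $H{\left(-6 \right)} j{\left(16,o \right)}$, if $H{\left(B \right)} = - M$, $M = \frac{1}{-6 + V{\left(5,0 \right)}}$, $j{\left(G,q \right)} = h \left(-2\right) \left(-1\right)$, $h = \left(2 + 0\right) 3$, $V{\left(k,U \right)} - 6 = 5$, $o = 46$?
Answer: $- \frac{12}{5} \approx -2.4$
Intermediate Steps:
$V{\left(k,U \right)} = 11$ ($V{\left(k,U \right)} = 6 + 5 = 11$)
$h = 6$ ($h = 2 \cdot 3 = 6$)
$j{\left(G,q \right)} = 12$ ($j{\left(G,q \right)} = 6 \left(-2\right) \left(-1\right) = \left(-12\right) \left(-1\right) = 12$)
$M = \frac{1}{5}$ ($M = \frac{1}{-6 + 11} = \frac{1}{5} \approx 0.2$)
$H{\left(B \right)} = - \frac{1}{5}$ ($H{\left(B \right)} = \left(-1\right) \frac{1}{5} = - \frac{1}{5}$)
$H{\left(-6 \right)} j{\left(16,o \right)} = \left(- \frac{1}{5}\right) 12 = - \frac{12}{5}$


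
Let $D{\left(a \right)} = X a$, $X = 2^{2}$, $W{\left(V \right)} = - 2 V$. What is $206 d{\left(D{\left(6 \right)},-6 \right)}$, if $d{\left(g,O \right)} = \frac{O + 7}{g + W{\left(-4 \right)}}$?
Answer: $\frac{103}{16} \approx 6.4375$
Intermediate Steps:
$X = 4$
$D{\left(a \right)} = 4 a$
$d{\left(g,O \right)} = \frac{7 + O}{8 + g}$ ($d{\left(g,O \right)} = \frac{O + 7}{g - -8} = \frac{7 + O}{g + 8} = \frac{7 + O}{8 + g}$)
$206 d{\left(D{\left(6 \right)},-6 \right)} = 206 \frac{7 - 6}{8 + 4 \cdot 6} = 206 \frac{1}{8 + 24} \cdot 1 = 206 \cdot \frac{1}{32} \cdot 1 = 206 \cdot \frac{1}{32} = \frac{103}{16}$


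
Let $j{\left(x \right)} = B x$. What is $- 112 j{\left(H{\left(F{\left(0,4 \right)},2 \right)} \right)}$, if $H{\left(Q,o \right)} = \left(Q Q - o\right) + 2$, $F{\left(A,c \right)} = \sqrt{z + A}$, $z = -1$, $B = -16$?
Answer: $-1792$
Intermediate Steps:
$F{\left(A,c \right)} = \sqrt{-1 + A}$
$H{\left(Q,o \right)} = 2 + Q^{2} - o$ ($H{\left(Q,o \right)} = \left(Q^{2} - o\right) + 2 = 2 + Q^{2} - o$)
$j{\left(x \right)} = - 16 x$
$- 112 j{\left(H{\left(F{\left(0,4 \right)},2 \right)} \right)} = - 112 \left(- 16 \left(2 + \left(\sqrt{-1 + 0}\right)^{2} - 2\right)\right) = - 112 \left(- 16 \left(2 + \left(\sqrt{-1}\right)^{2} - 2\right)\right) = - 112 \left(- 16 \left(2 + i^{2} - 2\right)\right) = - 112 \left(- 16 \left(2 - 1 - 2\right)\right) = - 112 \left(\left(-16\right) \left(-1\right)\right) = \left(-112\right) 16 = -1792$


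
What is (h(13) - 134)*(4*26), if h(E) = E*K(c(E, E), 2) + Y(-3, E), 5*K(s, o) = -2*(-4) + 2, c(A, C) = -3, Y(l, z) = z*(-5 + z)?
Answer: -416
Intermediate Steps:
K(s, o) = 2 (K(s, o) = (-2*(-4) + 2)/5 = (8 + 2)/5 = (⅕)*10 = 2)
h(E) = 2*E + E*(-5 + E) (h(E) = E*2 + E*(-5 + E) = 2*E + E*(-5 + E))
(h(13) - 134)*(4*26) = (13*(-3 + 13) - 134)*(4*26) = (13*10 - 134)*104 = (130 - 134)*104 = -4*104 = -416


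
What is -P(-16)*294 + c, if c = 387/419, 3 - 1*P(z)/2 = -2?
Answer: -1231473/419 ≈ -2939.1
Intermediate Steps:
P(z) = 10 (P(z) = 6 - 2*(-2) = 6 + 4 = 10)
c = 387/419 (c = 387*(1/419) = 387/419 ≈ 0.92363)
-P(-16)*294 + c = -1*10*294 + 387/419 = -10*294 + 387/419 = -2940 + 387/419 = -1231473/419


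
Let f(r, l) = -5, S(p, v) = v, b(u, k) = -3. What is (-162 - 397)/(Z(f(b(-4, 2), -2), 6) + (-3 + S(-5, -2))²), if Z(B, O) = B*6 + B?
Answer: 559/10 ≈ 55.900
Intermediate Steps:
Z(B, O) = 7*B (Z(B, O) = 6*B + B = 7*B)
(-162 - 397)/(Z(f(b(-4, 2), -2), 6) + (-3 + S(-5, -2))²) = (-162 - 397)/(7*(-5) + (-3 - 2)²) = -559/(-35 + (-5)²) = -559/(-35 + 25) = -559/(-10) = -559*(-⅒) = 559/10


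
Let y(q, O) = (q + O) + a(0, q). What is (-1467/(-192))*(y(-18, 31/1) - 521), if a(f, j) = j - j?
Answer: -62103/16 ≈ -3881.4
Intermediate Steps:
a(f, j) = 0
y(q, O) = O + q (y(q, O) = (q + O) + 0 = (O + q) + 0 = O + q)
(-1467/(-192))*(y(-18, 31/1) - 521) = (-1467/(-192))*((31/1 - 18) - 521) = (-1467*(-1/192))*((31*1 - 18) - 521) = 489*((31 - 18) - 521)/64 = 489*(13 - 521)/64 = (489/64)*(-508) = -62103/16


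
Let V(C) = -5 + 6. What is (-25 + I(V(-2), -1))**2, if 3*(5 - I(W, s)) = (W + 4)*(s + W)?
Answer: 400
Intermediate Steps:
V(C) = 1
I(W, s) = 5 - (4 + W)*(W + s)/3 (I(W, s) = 5 - (W + 4)*(s + W)/3 = 5 - (4 + W)*(W + s)/3)
(-25 + I(V(-2), -1))**2 = (-25 + (5 - 4/3*1 - 4/3*(-1) - 1/3*1**2 - 1/3*1*(-1)))**2 = (-25 + (5 - 4/3 + 4/3 - 1/3*1 + 1/3))**2 = (-25 + (5 - 4/3 + 4/3 - 1/3 + 1/3))**2 = (-25 + 5)**2 = (-20)**2 = 400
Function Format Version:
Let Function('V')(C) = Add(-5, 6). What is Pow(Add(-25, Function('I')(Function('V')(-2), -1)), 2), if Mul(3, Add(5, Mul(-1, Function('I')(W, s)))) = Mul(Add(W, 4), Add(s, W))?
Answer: 400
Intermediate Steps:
Function('V')(C) = 1
Function('I')(W, s) = Add(5, Mul(Rational(-1, 3), Add(4, W), Add(W, s))) (Function('I')(W, s) = Add(5, Mul(Rational(-1, 3), Mul(Add(W, 4), Add(s, W)))) = Add(5, Mul(Rational(-1, 3), Mul(Add(4, W), Add(W, s)))) = Add(5, Mul(Rational(-1, 3), Add(4, W), Add(W, s))))
Pow(Add(-25, Function('I')(Function('V')(-2), -1)), 2) = Pow(Add(-25, Add(5, Mul(Rational(-4, 3), 1), Mul(Rational(-4, 3), -1), Mul(Rational(-1, 3), Pow(1, 2)), Mul(Rational(-1, 3), 1, -1))), 2) = Pow(Add(-25, Add(5, Rational(-4, 3), Rational(4, 3), Mul(Rational(-1, 3), 1), Rational(1, 3))), 2) = Pow(Add(-25, Add(5, Rational(-4, 3), Rational(4, 3), Rational(-1, 3), Rational(1, 3))), 2) = Pow(Add(-25, 5), 2) = Pow(-20, 2) = 400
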